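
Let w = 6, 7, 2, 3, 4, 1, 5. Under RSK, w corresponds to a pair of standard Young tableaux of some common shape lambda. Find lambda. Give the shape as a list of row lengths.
[4, 2, 1]

Row-insert each entry into an empty tableau.

After inserting 6: P = [[6]].
After inserting 7: P = [[6, 7]].
After inserting 2: P = [[2, 7], [6]].
After inserting 3: P = [[2, 3], [6, 7]].
After inserting 4: P = [[2, 3, 4], [6, 7]].
After inserting 1: P = [[1, 3, 4], [2, 7], [6]].
After inserting 5: P = [[1, 3, 4, 5], [2, 7], [6]].

The final insertion tableau P = [[1, 3, 4, 5], [2, 7], [6]] has shape [4, 2, 1].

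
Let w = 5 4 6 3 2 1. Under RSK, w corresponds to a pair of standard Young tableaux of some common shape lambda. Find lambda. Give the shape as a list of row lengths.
[2, 1, 1, 1, 1]

Row-insert each entry into an empty tableau.

After inserting 5: P = [[5]].
After inserting 4: P = [[4], [5]].
After inserting 6: P = [[4, 6], [5]].
After inserting 3: P = [[3, 6], [4], [5]].
After inserting 2: P = [[2, 6], [3], [4], [5]].
After inserting 1: P = [[1, 6], [2], [3], [4], [5]].

The final insertion tableau P = [[1, 6], [2], [3], [4], [5]] has shape [2, 1, 1, 1, 1].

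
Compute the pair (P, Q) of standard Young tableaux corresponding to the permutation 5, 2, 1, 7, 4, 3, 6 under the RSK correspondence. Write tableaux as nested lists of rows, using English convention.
P = [[1, 3, 6], [2, 4], [5, 7]], Q = [[1, 4, 7], [2, 5], [3, 6]]

Insert each entry of the permutation into P by Schensted row insertion, recording in Q the position of each new cell.

Insert 5: appended to row 1. P = [[5]], Q = [[1]].
Insert 2: 2 bumps 5 from row 1; 5 starts row 2. P = [[2], [5]], Q = [[1], [2]].
Insert 1: 1 bumps 2 from row 1; 2 bumps 5 from row 2; 5 starts row 3. P = [[1], [2], [5]], Q = [[1], [2], [3]].
Insert 7: appended to row 1. P = [[1, 7], [2], [5]], Q = [[1, 4], [2], [3]].
Insert 4: 4 bumps 7 from row 1; 7 appends to row 2. P = [[1, 4], [2, 7], [5]], Q = [[1, 4], [2, 5], [3]].
Insert 3: 3 bumps 4 from row 1; 4 bumps 7 from row 2; 7 appends to row 3. P = [[1, 3], [2, 4], [5, 7]], Q = [[1, 4], [2, 5], [3, 6]].
Insert 6: appended to row 1. P = [[1, 3, 6], [2, 4], [5, 7]], Q = [[1, 4, 7], [2, 5], [3, 6]].

So P = [[1, 3, 6], [2, 4], [5, 7]], Q = [[1, 4, 7], [2, 5], [3, 6]].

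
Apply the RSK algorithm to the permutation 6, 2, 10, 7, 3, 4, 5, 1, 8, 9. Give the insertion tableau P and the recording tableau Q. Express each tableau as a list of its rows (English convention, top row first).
P = [[1, 3, 4, 5, 8, 9], [2, 7], [6], [10]], Q = [[1, 3, 6, 7, 9, 10], [2, 4], [5], [8]]

Insert each entry of the permutation into P by Schensted row insertion, recording in Q the position of each new cell.

Insert 6: appended to row 1. P = [[6]], Q = [[1]].
Insert 2: 2 bumps 6 from row 1; 6 starts row 2. P = [[2], [6]], Q = [[1], [2]].
Insert 10: appended to row 1. P = [[2, 10], [6]], Q = [[1, 3], [2]].
Insert 7: 7 bumps 10 from row 1; 10 appends to row 2. P = [[2, 7], [6, 10]], Q = [[1, 3], [2, 4]].
Insert 3: 3 bumps 7 from row 1; 7 bumps 10 from row 2; 10 starts row 3. P = [[2, 3], [6, 7], [10]], Q = [[1, 3], [2, 4], [5]].
Insert 4: appended to row 1. P = [[2, 3, 4], [6, 7], [10]], Q = [[1, 3, 6], [2, 4], [5]].
Insert 5: appended to row 1. P = [[2, 3, 4, 5], [6, 7], [10]], Q = [[1, 3, 6, 7], [2, 4], [5]].
Insert 1: 1 bumps 2 from row 1; 2 bumps 6 from row 2; 6 bumps 10 from row 3; 10 starts row 4. P = [[1, 3, 4, 5], [2, 7], [6], [10]], Q = [[1, 3, 6, 7], [2, 4], [5], [8]].
Insert 8: appended to row 1. P = [[1, 3, 4, 5, 8], [2, 7], [6], [10]], Q = [[1, 3, 6, 7, 9], [2, 4], [5], [8]].
Insert 9: appended to row 1. P = [[1, 3, 4, 5, 8, 9], [2, 7], [6], [10]], Q = [[1, 3, 6, 7, 9, 10], [2, 4], [5], [8]].

So P = [[1, 3, 4, 5, 8, 9], [2, 7], [6], [10]], Q = [[1, 3, 6, 7, 9, 10], [2, 4], [5], [8]].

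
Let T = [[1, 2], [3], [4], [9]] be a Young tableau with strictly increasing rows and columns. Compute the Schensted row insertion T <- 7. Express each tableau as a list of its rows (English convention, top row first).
7 is larger than every entry of row 1, so it is appended to row 1. The new tableau is [[1, 2, 7], [3], [4], [9]].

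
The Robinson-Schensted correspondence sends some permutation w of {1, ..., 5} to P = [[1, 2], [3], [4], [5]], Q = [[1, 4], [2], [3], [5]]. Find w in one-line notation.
5 4 1 3 2

Reverse the RSK construction: for i from n down to 1, find the cell of Q containing i, remove the entry at that cell from P, and reverse-bump it up through P; the value ejected from row 1 is w(i).

Step i=5: Q has 5 at row 4, column 1; remove 5 from row 4 of P and reverse-bump: 5 enters row 3 and ejects 4; 4 enters row 2 and ejects 3; 3 enters row 1 and ejects 2. So w(5) = 2. P is now [[1, 3], [4], [5]].
Step i=4: Q has 4 at row 1, column 2; remove that cell from P, ejecting 3. So w(4) = 3. P is now [[1], [4], [5]].
Step i=3: Q has 3 at row 3, column 1; remove 5 from row 3 of P and reverse-bump: 5 enters row 2 and ejects 4; 4 enters row 1 and ejects 1. So w(3) = 1. P is now [[4], [5]].
Step i=2: Q has 2 at row 2, column 1; remove 5 from row 2 of P and reverse-bump: 5 enters row 1 and ejects 4. So w(2) = 4. P is now [[5]].
Step i=1: Q has 1 at row 1, column 1; remove that cell from P, ejecting 5. So w(1) = 5. P is now [].

So w = 5 4 1 3 2.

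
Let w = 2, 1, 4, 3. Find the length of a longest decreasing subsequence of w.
2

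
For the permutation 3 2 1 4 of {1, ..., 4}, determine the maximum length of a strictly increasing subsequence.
2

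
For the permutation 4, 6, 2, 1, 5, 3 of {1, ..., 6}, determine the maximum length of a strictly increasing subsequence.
2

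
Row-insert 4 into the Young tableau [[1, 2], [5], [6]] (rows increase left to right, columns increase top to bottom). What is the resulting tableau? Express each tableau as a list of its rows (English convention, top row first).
4 is larger than every entry of row 1, so it is appended to row 1. The new tableau is [[1, 2, 4], [5], [6]].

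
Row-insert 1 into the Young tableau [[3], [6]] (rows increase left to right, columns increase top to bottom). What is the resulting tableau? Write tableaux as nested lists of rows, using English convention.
[[1], [3], [6]]

In row 1, 1 replaces 3 (the leftmost entry greater than 1); 3 is bumped to row 2. In row 2, 3 replaces 6 (the leftmost entry greater than 3); 6 is bumped to row 3. 6 starts a new row 3. The new tableau is [[1], [3], [6]].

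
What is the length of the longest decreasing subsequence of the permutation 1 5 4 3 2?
4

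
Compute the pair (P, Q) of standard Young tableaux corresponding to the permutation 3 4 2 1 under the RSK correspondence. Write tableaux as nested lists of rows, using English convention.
Insert each entry of the permutation into P by Schensted row insertion, recording in Q the position of each new cell.

Insert 3: appended to row 1. P = [[3]].
Insert 4: appended to row 1. P = [[3, 4]].
Insert 2: 2 bumps 3 from row 1; 3 starts row 2. P = [[2, 4], [3]].
Insert 1: 1 bumps 2 from row 1; 2 bumps 3 from row 2; 3 starts row 3. P = [[1, 4], [2], [3]].

So P = [[1, 4], [2], [3]], Q = [[1, 2], [3], [4]].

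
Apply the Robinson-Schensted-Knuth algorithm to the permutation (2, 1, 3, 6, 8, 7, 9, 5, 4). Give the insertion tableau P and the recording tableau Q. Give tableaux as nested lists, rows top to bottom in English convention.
Insert each entry of the permutation into P by Schensted row insertion, recording in Q the position of each new cell.

Insert 2: appended to row 1. P = [[2]], Q = [[1]].
Insert 1: 1 bumps 2 from row 1; 2 starts row 2. P = [[1], [2]], Q = [[1], [2]].
Insert 3: appended to row 1. P = [[1, 3], [2]], Q = [[1, 3], [2]].
Insert 6: appended to row 1. P = [[1, 3, 6], [2]], Q = [[1, 3, 4], [2]].
Insert 8: appended to row 1. P = [[1, 3, 6, 8], [2]], Q = [[1, 3, 4, 5], [2]].
Insert 7: 7 bumps 8 from row 1; 8 appends to row 2. P = [[1, 3, 6, 7], [2, 8]], Q = [[1, 3, 4, 5], [2, 6]].
Insert 9: appended to row 1. P = [[1, 3, 6, 7, 9], [2, 8]], Q = [[1, 3, 4, 5, 7], [2, 6]].
Insert 5: 5 bumps 6 from row 1; 6 bumps 8 from row 2; 8 starts row 3. P = [[1, 3, 5, 7, 9], [2, 6], [8]], Q = [[1, 3, 4, 5, 7], [2, 6], [8]].
Insert 4: 4 bumps 5 from row 1; 5 bumps 6 from row 2; 6 bumps 8 from row 3; 8 starts row 4. P = [[1, 3, 4, 7, 9], [2, 5], [6], [8]], Q = [[1, 3, 4, 5, 7], [2, 6], [8], [9]].

So P = [[1, 3, 4, 7, 9], [2, 5], [6], [8]], Q = [[1, 3, 4, 5, 7], [2, 6], [8], [9]].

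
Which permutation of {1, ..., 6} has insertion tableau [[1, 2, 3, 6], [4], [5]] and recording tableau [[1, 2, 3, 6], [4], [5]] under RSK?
1 2 5 4 3 6

Reverse the RSK construction: for i from n down to 1, find the cell of Q containing i, remove the entry at that cell from P, and reverse-bump it up through P; the value ejected from row 1 is w(i).

Step i=6: Q has 6 at row 1, column 4; remove that cell from P, ejecting 6. So w(6) = 6. P is now [[1, 2, 3], [4], [5]].
Step i=5: Q has 5 at row 3, column 1; remove 5 from row 3 of P and reverse-bump: 5 enters row 2 and ejects 4; 4 enters row 1 and ejects 3. So w(5) = 3. P is now [[1, 2, 4], [5]].
Step i=4: Q has 4 at row 2, column 1; remove 5 from row 2 of P and reverse-bump: 5 enters row 1 and ejects 4. So w(4) = 4. P is now [[1, 2, 5]].
Step i=3: Q has 3 at row 1, column 3; remove that cell from P, ejecting 5. So w(3) = 5. P is now [[1, 2]].
Step i=2: Q has 2 at row 1, column 2; remove that cell from P, ejecting 2. So w(2) = 2. P is now [[1]].
Step i=1: Q has 1 at row 1, column 1; remove that cell from P, ejecting 1. So w(1) = 1. P is now [].

So w = 1 2 5 4 3 6.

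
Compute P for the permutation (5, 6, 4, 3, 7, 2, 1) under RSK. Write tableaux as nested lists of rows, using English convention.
P = [[1, 6, 7], [2], [3], [4], [5]]

Insert 5: appended to row 1. P = [[5]].
Insert 6: appended to row 1. P = [[5, 6]].
Insert 4: 4 bumps 5 from row 1; 5 starts row 2. P = [[4, 6], [5]].
Insert 3: 3 bumps 4 from row 1; 4 bumps 5 from row 2; 5 starts row 3. P = [[3, 6], [4], [5]].
Insert 7: appended to row 1. P = [[3, 6, 7], [4], [5]].
Insert 2: 2 bumps 3 from row 1; 3 bumps 4 from row 2; 4 bumps 5 from row 3; 5 starts row 4. P = [[2, 6, 7], [3], [4], [5]].
Insert 1: 1 bumps 2 from row 1; 2 bumps 3 from row 2; 3 bumps 4 from row 3; 4 bumps 5 from row 4; 5 starts row 5. P = [[1, 6, 7], [2], [3], [4], [5]].

So P = [[1, 6, 7], [2], [3], [4], [5]].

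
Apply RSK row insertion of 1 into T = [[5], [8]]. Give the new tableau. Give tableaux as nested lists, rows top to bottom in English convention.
In row 1, 1 replaces 5 (the leftmost entry greater than 1); 5 is bumped to row 2. In row 2, 5 replaces 8 (the leftmost entry greater than 5); 8 is bumped to row 3. 8 starts a new row 3. The new tableau is [[1], [5], [8]].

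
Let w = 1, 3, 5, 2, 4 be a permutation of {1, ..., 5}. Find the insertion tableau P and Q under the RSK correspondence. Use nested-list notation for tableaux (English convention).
Insert each entry of the permutation into P by Schensted row insertion, recording in Q the position of each new cell.

Insert 1: appended to row 1. P = [[1]].
Insert 3: appended to row 1. P = [[1, 3]].
Insert 5: appended to row 1. P = [[1, 3, 5]].
Insert 2: 2 bumps 3 from row 1; 3 starts row 2. P = [[1, 2, 5], [3]].
Insert 4: 4 bumps 5 from row 1; 5 appends to row 2. P = [[1, 2, 4], [3, 5]].

So P = [[1, 2, 4], [3, 5]], Q = [[1, 2, 3], [4, 5]].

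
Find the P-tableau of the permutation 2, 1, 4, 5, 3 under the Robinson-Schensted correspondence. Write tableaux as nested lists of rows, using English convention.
After inserting 2: P = [[2]].
After inserting 1: P = [[1], [2]].
After inserting 4: P = [[1, 4], [2]].
After inserting 5: P = [[1, 4, 5], [2]].
After inserting 3: P = [[1, 3, 5], [2, 4]].

So P = [[1, 3, 5], [2, 4]].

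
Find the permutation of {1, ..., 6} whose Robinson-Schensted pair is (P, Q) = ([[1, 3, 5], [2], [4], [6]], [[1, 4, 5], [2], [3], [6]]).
Reverse the RSK construction: for i from n down to 1, find the cell of Q containing i, remove the entry at that cell from P, and reverse-bump it up through P; the value ejected from row 1 is w(i).

Step i=6: Q has 6 at row 4, column 1; remove 6 from row 4 of P and reverse-bump: 6 enters row 3 and ejects 4; 4 enters row 2 and ejects 2; 2 enters row 1 and ejects 1. So w(6) = 1. P is now [[2, 3, 5], [4], [6]].
Step i=5: Q has 5 at row 1, column 3; remove that cell from P, ejecting 5. So w(5) = 5. P is now [[2, 3], [4], [6]].
Step i=4: Q has 4 at row 1, column 2; remove that cell from P, ejecting 3. So w(4) = 3. P is now [[2], [4], [6]].
Step i=3: Q has 3 at row 3, column 1; remove 6 from row 3 of P and reverse-bump: 6 enters row 2 and ejects 4; 4 enters row 1 and ejects 2. So w(3) = 2. P is now [[4], [6]].
Step i=2: Q has 2 at row 2, column 1; remove 6 from row 2 of P and reverse-bump: 6 enters row 1 and ejects 4. So w(2) = 4. P is now [[6]].
Step i=1: Q has 1 at row 1, column 1; remove that cell from P, ejecting 6. So w(1) = 6. P is now [].

So w = 6 4 2 3 5 1.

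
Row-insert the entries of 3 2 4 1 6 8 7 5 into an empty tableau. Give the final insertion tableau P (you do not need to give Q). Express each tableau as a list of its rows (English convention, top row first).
Insert 3: appended to row 1. P = [[3]].
Insert 2: 2 bumps 3 from row 1; 3 starts row 2. P = [[2], [3]].
Insert 4: appended to row 1. P = [[2, 4], [3]].
Insert 1: 1 bumps 2 from row 1; 2 bumps 3 from row 2; 3 starts row 3. P = [[1, 4], [2], [3]].
Insert 6: appended to row 1. P = [[1, 4, 6], [2], [3]].
Insert 8: appended to row 1. P = [[1, 4, 6, 8], [2], [3]].
Insert 7: 7 bumps 8 from row 1; 8 appends to row 2. P = [[1, 4, 6, 7], [2, 8], [3]].
Insert 5: 5 bumps 6 from row 1; 6 bumps 8 from row 2; 8 appends to row 3. P = [[1, 4, 5, 7], [2, 6], [3, 8]].

So P = [[1, 4, 5, 7], [2, 6], [3, 8]].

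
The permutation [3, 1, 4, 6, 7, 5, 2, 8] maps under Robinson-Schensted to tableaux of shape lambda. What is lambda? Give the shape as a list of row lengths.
[5, 2, 1]

RSK row insertion gives P = [[1, 2, 5, 7, 8], [3, 4], [6]], which has shape [5, 2, 1].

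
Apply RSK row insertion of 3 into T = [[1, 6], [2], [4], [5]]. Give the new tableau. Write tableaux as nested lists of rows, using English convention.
[[1, 3], [2, 6], [4], [5]]

In row 1, 3 replaces 6 (the leftmost entry greater than 3); 6 is bumped to row 2. 6 is appended to row 2. The new tableau is [[1, 3], [2, 6], [4], [5]].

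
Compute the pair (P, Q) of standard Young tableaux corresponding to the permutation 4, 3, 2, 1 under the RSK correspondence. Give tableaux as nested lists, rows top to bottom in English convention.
Insert each entry of the permutation into P by Schensted row insertion, recording in Q the position of each new cell.

Insert 4: appended to row 1. P = [[4]].
Insert 3: 3 bumps 4 from row 1; 4 starts row 2. P = [[3], [4]].
Insert 2: 2 bumps 3 from row 1; 3 bumps 4 from row 2; 4 starts row 3. P = [[2], [3], [4]].
Insert 1: 1 bumps 2 from row 1; 2 bumps 3 from row 2; 3 bumps 4 from row 3; 4 starts row 4. P = [[1], [2], [3], [4]].

So P = [[1], [2], [3], [4]], Q = [[1], [2], [3], [4]].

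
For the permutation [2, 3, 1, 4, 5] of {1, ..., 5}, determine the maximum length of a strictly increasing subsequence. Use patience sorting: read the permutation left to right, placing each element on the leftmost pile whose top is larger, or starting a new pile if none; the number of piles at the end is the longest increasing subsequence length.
2: new pile. tops = [2]
3: new pile. tops = [2, 3]
1: onto pile 1 (replacing 2). tops = [1, 3]
4: new pile. tops = [1, 3, 4]
5: new pile. tops = [1, 3, 4, 5]

4 piles, so the longest increasing subsequence has length 4.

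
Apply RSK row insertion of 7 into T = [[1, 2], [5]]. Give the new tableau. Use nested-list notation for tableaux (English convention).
[[1, 2, 7], [5]]

7 is larger than every entry of row 1, so it is appended to row 1. The new tableau is [[1, 2, 7], [5]].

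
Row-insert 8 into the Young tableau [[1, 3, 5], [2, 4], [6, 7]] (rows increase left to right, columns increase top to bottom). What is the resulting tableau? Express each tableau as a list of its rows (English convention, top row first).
8 is larger than every entry of row 1, so it is appended to row 1. The new tableau is [[1, 3, 5, 8], [2, 4], [6, 7]].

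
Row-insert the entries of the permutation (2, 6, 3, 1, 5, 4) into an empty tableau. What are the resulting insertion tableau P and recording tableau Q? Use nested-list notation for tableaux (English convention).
P = [[1, 3, 4], [2, 5], [6]], Q = [[1, 2, 5], [3, 6], [4]]

Insert each entry of the permutation into P by Schensted row insertion, recording in Q the position of each new cell.

After inserting 2: P = [[2]].
After inserting 6: P = [[2, 6]].
After inserting 3: P = [[2, 3], [6]].
After inserting 1: P = [[1, 3], [2], [6]].
After inserting 5: P = [[1, 3, 5], [2], [6]].
After inserting 4: P = [[1, 3, 4], [2, 5], [6]].

So P = [[1, 3, 4], [2, 5], [6]], Q = [[1, 2, 5], [3, 6], [4]].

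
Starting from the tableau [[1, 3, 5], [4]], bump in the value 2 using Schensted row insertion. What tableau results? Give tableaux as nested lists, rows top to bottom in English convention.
In row 1, 2 replaces 3 (the leftmost entry greater than 2); 3 is bumped to row 2. In row 2, 3 replaces 4 (the leftmost entry greater than 3); 4 is bumped to row 3. 4 starts a new row 3. The new tableau is [[1, 2, 5], [3], [4]].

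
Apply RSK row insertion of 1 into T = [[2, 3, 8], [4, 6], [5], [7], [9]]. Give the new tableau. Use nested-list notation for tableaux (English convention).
In row 1, 1 replaces 2 (the leftmost entry greater than 1); 2 is bumped to row 2. In row 2, 2 replaces 4 (the leftmost entry greater than 2); 4 is bumped to row 3. In row 3, 4 replaces 5 (the leftmost entry greater than 4); 5 is bumped to row 4. In row 4, 5 replaces 7 (the leftmost entry greater than 5); 7 is bumped to row 5. In row 5, 7 replaces 9 (the leftmost entry greater than 7); 9 is bumped to row 6. 9 starts a new row 6. The new tableau is [[1, 3, 8], [2, 6], [4], [5], [7], [9]].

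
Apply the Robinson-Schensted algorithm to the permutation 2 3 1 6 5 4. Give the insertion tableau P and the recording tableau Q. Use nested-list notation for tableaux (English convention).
P = [[1, 3, 4], [2, 5], [6]], Q = [[1, 2, 4], [3, 5], [6]]

Insert each entry of the permutation into P by Schensted row insertion, recording in Q the position of each new cell.

Insert 2: appended to row 1. P = [[2]], Q = [[1]].
Insert 3: appended to row 1. P = [[2, 3]], Q = [[1, 2]].
Insert 1: 1 bumps 2 from row 1; 2 starts row 2. P = [[1, 3], [2]], Q = [[1, 2], [3]].
Insert 6: appended to row 1. P = [[1, 3, 6], [2]], Q = [[1, 2, 4], [3]].
Insert 5: 5 bumps 6 from row 1; 6 appends to row 2. P = [[1, 3, 5], [2, 6]], Q = [[1, 2, 4], [3, 5]].
Insert 4: 4 bumps 5 from row 1; 5 bumps 6 from row 2; 6 starts row 3. P = [[1, 3, 4], [2, 5], [6]], Q = [[1, 2, 4], [3, 5], [6]].

So P = [[1, 3, 4], [2, 5], [6]], Q = [[1, 2, 4], [3, 5], [6]].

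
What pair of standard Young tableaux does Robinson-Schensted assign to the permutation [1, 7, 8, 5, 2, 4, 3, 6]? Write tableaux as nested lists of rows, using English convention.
Insert each entry of the permutation into P by Schensted row insertion, recording in Q the position of each new cell.

Insert 1: appended to row 1. P = [[1]].
Insert 7: appended to row 1. P = [[1, 7]].
Insert 8: appended to row 1. P = [[1, 7, 8]].
Insert 5: 5 bumps 7 from row 1; 7 starts row 2. P = [[1, 5, 8], [7]].
Insert 2: 2 bumps 5 from row 1; 5 bumps 7 from row 2; 7 starts row 3. P = [[1, 2, 8], [5], [7]].
Insert 4: 4 bumps 8 from row 1; 8 appends to row 2. P = [[1, 2, 4], [5, 8], [7]].
Insert 3: 3 bumps 4 from row 1; 4 bumps 5 from row 2; 5 bumps 7 from row 3; 7 starts row 4. P = [[1, 2, 3], [4, 8], [5], [7]].
Insert 6: appended to row 1. P = [[1, 2, 3, 6], [4, 8], [5], [7]].

So P = [[1, 2, 3, 6], [4, 8], [5], [7]], Q = [[1, 2, 3, 8], [4, 6], [5], [7]].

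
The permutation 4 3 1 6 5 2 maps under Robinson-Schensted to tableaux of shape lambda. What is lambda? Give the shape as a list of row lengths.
[2, 2, 2]

RSK row insertion gives P = [[1, 2], [3, 5], [4, 6]], which has shape [2, 2, 2].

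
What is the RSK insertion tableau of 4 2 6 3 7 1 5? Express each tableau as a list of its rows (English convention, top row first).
P = [[1, 3, 5], [2, 6, 7], [4]]

After inserting 4: P = [[4]].
After inserting 2: P = [[2], [4]].
After inserting 6: P = [[2, 6], [4]].
After inserting 3: P = [[2, 3], [4, 6]].
After inserting 7: P = [[2, 3, 7], [4, 6]].
After inserting 1: P = [[1, 3, 7], [2, 6], [4]].
After inserting 5: P = [[1, 3, 5], [2, 6, 7], [4]].

So P = [[1, 3, 5], [2, 6, 7], [4]].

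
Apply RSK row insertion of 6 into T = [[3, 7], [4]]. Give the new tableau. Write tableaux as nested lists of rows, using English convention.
[[3, 6], [4, 7]]

In row 1, 6 replaces 7 (the leftmost entry greater than 6); 7 is bumped to row 2. 7 is appended to row 2. The new tableau is [[3, 6], [4, 7]].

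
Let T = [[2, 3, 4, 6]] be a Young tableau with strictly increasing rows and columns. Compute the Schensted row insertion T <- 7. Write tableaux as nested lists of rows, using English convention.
7 is larger than every entry of row 1, so it is appended to row 1. The new tableau is [[2, 3, 4, 6, 7]].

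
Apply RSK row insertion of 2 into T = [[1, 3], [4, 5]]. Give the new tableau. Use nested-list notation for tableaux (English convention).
In row 1, 2 replaces 3 (the leftmost entry greater than 2); 3 is bumped to row 2. In row 2, 3 replaces 4 (the leftmost entry greater than 3); 4 is bumped to row 3. 4 starts a new row 3. The new tableau is [[1, 2], [3, 5], [4]].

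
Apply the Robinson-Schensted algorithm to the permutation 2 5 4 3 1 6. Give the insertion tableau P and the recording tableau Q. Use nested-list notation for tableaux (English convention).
P = [[1, 3, 6], [2], [4], [5]], Q = [[1, 2, 6], [3], [4], [5]]

Insert each entry of the permutation into P by Schensted row insertion, recording in Q the position of each new cell.

After inserting 2: P = [[2]].
After inserting 5: P = [[2, 5]].
After inserting 4: P = [[2, 4], [5]].
After inserting 3: P = [[2, 3], [4], [5]].
After inserting 1: P = [[1, 3], [2], [4], [5]].
After inserting 6: P = [[1, 3, 6], [2], [4], [5]].

So P = [[1, 3, 6], [2], [4], [5]], Q = [[1, 2, 6], [3], [4], [5]].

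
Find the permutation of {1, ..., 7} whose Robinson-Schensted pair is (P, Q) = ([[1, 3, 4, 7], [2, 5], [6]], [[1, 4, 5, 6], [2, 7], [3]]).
6 2 1 3 5 7 4

Reverse the RSK construction: for i from n down to 1, find the cell of Q containing i, remove the entry at that cell from P, and reverse-bump it up through P; the value ejected from row 1 is w(i).

Step i=7: Q has 7 at row 2, column 2; remove 5 from row 2 of P and reverse-bump: 5 enters row 1 and ejects 4. So w(7) = 4. P is now [[1, 3, 5, 7], [2], [6]].
Step i=6: Q has 6 at row 1, column 4; remove that cell from P, ejecting 7. So w(6) = 7. P is now [[1, 3, 5], [2], [6]].
Step i=5: Q has 5 at row 1, column 3; remove that cell from P, ejecting 5. So w(5) = 5. P is now [[1, 3], [2], [6]].
Step i=4: Q has 4 at row 1, column 2; remove that cell from P, ejecting 3. So w(4) = 3. P is now [[1], [2], [6]].
Step i=3: Q has 3 at row 3, column 1; remove 6 from row 3 of P and reverse-bump: 6 enters row 2 and ejects 2; 2 enters row 1 and ejects 1. So w(3) = 1. P is now [[2], [6]].
Step i=2: Q has 2 at row 2, column 1; remove 6 from row 2 of P and reverse-bump: 6 enters row 1 and ejects 2. So w(2) = 2. P is now [[6]].
Step i=1: Q has 1 at row 1, column 1; remove that cell from P, ejecting 6. So w(1) = 6. P is now [].

So w = 6 2 1 3 5 7 4.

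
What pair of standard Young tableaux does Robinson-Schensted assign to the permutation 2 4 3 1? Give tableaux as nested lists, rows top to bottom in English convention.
P = [[1, 3], [2], [4]], Q = [[1, 2], [3], [4]]

Insert each entry of the permutation into P by Schensted row insertion, recording in Q the position of each new cell.

Insert 2: appended to row 1. P = [[2]].
Insert 4: appended to row 1. P = [[2, 4]].
Insert 3: 3 bumps 4 from row 1; 4 starts row 2. P = [[2, 3], [4]].
Insert 1: 1 bumps 2 from row 1; 2 bumps 4 from row 2; 4 starts row 3. P = [[1, 3], [2], [4]].

So P = [[1, 3], [2], [4]], Q = [[1, 2], [3], [4]].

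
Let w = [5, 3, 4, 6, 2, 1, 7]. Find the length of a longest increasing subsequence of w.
4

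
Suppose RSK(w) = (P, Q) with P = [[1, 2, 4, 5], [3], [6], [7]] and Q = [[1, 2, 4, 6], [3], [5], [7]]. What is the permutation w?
Reverse the RSK construction: for i from n down to 1, find the cell of Q containing i, remove the entry at that cell from P, and reverse-bump it up through P; the value ejected from row 1 is w(i).

Step i=7: Q has 7 at row 4, column 1; remove 7 from row 4 of P and reverse-bump: 7 enters row 3 and ejects 6; 6 enters row 2 and ejects 3; 3 enters row 1 and ejects 2. So w(7) = 2. P is now [[1, 3, 4, 5], [6], [7]].
Step i=6: Q has 6 at row 1, column 4; remove that cell from P, ejecting 5. So w(6) = 5. P is now [[1, 3, 4], [6], [7]].
Step i=5: Q has 5 at row 3, column 1; remove 7 from row 3 of P and reverse-bump: 7 enters row 2 and ejects 6; 6 enters row 1 and ejects 4. So w(5) = 4. P is now [[1, 3, 6], [7]].
Step i=4: Q has 4 at row 1, column 3; remove that cell from P, ejecting 6. So w(4) = 6. P is now [[1, 3], [7]].
Step i=3: Q has 3 at row 2, column 1; remove 7 from row 2 of P and reverse-bump: 7 enters row 1 and ejects 3. So w(3) = 3. P is now [[1, 7]].
Step i=2: Q has 2 at row 1, column 2; remove that cell from P, ejecting 7. So w(2) = 7. P is now [[1]].
Step i=1: Q has 1 at row 1, column 1; remove that cell from P, ejecting 1. So w(1) = 1. P is now [].

So w = 1 7 3 6 4 5 2.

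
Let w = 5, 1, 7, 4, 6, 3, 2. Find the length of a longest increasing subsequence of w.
3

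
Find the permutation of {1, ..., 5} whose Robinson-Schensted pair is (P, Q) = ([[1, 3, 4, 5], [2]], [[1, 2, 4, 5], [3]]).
Reverse the RSK construction: for i from n down to 1, find the cell of Q containing i, remove the entry at that cell from P, and reverse-bump it up through P; the value ejected from row 1 is w(i).

Step i=5: Q has 5 at row 1, column 4; remove that cell from P, ejecting 5. So w(5) = 5. P is now [[1, 3, 4], [2]].
Step i=4: Q has 4 at row 1, column 3; remove that cell from P, ejecting 4. So w(4) = 4. P is now [[1, 3], [2]].
Step i=3: Q has 3 at row 2, column 1; remove 2 from row 2 of P and reverse-bump: 2 enters row 1 and ejects 1. So w(3) = 1. P is now [[2, 3]].
Step i=2: Q has 2 at row 1, column 2; remove that cell from P, ejecting 3. So w(2) = 3. P is now [[2]].
Step i=1: Q has 1 at row 1, column 1; remove that cell from P, ejecting 2. So w(1) = 2. P is now [].

So w = 2 3 1 4 5.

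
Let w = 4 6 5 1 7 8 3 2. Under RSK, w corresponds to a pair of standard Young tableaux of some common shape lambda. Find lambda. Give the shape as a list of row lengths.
Row-insert each entry into an empty tableau.

After inserting 4: P = [[4]].
After inserting 6: P = [[4, 6]].
After inserting 5: P = [[4, 5], [6]].
After inserting 1: P = [[1, 5], [4], [6]].
After inserting 7: P = [[1, 5, 7], [4], [6]].
After inserting 8: P = [[1, 5, 7, 8], [4], [6]].
After inserting 3: P = [[1, 3, 7, 8], [4, 5], [6]].
After inserting 2: P = [[1, 2, 7, 8], [3, 5], [4], [6]].

The final insertion tableau P = [[1, 2, 7, 8], [3, 5], [4], [6]] has shape [4, 2, 1, 1].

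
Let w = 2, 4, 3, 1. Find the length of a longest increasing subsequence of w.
2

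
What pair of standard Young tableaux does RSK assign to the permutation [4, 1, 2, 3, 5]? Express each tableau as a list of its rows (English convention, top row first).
P = [[1, 2, 3, 5], [4]], Q = [[1, 3, 4, 5], [2]]

Insert each entry of the permutation into P by Schensted row insertion, recording in Q the position of each new cell.

After inserting 4: P = [[4]].
After inserting 1: P = [[1], [4]].
After inserting 2: P = [[1, 2], [4]].
After inserting 3: P = [[1, 2, 3], [4]].
After inserting 5: P = [[1, 2, 3, 5], [4]].

So P = [[1, 2, 3, 5], [4]], Q = [[1, 3, 4, 5], [2]].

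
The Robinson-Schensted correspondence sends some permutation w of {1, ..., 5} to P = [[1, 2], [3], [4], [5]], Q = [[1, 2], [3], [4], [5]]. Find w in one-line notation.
1 5 4 3 2

Reverse the RSK construction: for i from n down to 1, find the cell of Q containing i, remove the entry at that cell from P, and reverse-bump it up through P; the value ejected from row 1 is w(i).

Step i=5: Q has 5 at row 4, column 1; remove 5 from row 4 of P and reverse-bump: 5 enters row 3 and ejects 4; 4 enters row 2 and ejects 3; 3 enters row 1 and ejects 2. So w(5) = 2. P is now [[1, 3], [4], [5]].
Step i=4: Q has 4 at row 3, column 1; remove 5 from row 3 of P and reverse-bump: 5 enters row 2 and ejects 4; 4 enters row 1 and ejects 3. So w(4) = 3. P is now [[1, 4], [5]].
Step i=3: Q has 3 at row 2, column 1; remove 5 from row 2 of P and reverse-bump: 5 enters row 1 and ejects 4. So w(3) = 4. P is now [[1, 5]].
Step i=2: Q has 2 at row 1, column 2; remove that cell from P, ejecting 5. So w(2) = 5. P is now [[1]].
Step i=1: Q has 1 at row 1, column 1; remove that cell from P, ejecting 1. So w(1) = 1. P is now [].

So w = 1 5 4 3 2.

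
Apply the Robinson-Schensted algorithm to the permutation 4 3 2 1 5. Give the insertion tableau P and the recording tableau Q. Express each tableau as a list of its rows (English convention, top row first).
P = [[1, 5], [2], [3], [4]], Q = [[1, 5], [2], [3], [4]]

Insert each entry of the permutation into P by Schensted row insertion, recording in Q the position of each new cell.

Insert 4: appended to row 1. P = [[4]].
Insert 3: 3 bumps 4 from row 1; 4 starts row 2. P = [[3], [4]].
Insert 2: 2 bumps 3 from row 1; 3 bumps 4 from row 2; 4 starts row 3. P = [[2], [3], [4]].
Insert 1: 1 bumps 2 from row 1; 2 bumps 3 from row 2; 3 bumps 4 from row 3; 4 starts row 4. P = [[1], [2], [3], [4]].
Insert 5: appended to row 1. P = [[1, 5], [2], [3], [4]].

So P = [[1, 5], [2], [3], [4]], Q = [[1, 5], [2], [3], [4]].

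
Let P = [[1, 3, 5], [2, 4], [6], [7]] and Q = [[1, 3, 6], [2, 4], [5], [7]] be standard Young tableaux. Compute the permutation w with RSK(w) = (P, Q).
2 1 7 6 4 5 3

Reverse the RSK construction: for i from n down to 1, find the cell of Q containing i, remove the entry at that cell from P, and reverse-bump it up through P; the value ejected from row 1 is w(i).

Step i=7: Q has 7 at row 4, column 1; remove 7 from row 4 of P and reverse-bump: 7 enters row 3 and ejects 6; 6 enters row 2 and ejects 4; 4 enters row 1 and ejects 3. So w(7) = 3. P is now [[1, 4, 5], [2, 6], [7]].
Step i=6: Q has 6 at row 1, column 3; remove that cell from P, ejecting 5. So w(6) = 5. P is now [[1, 4], [2, 6], [7]].
Step i=5: Q has 5 at row 3, column 1; remove 7 from row 3 of P and reverse-bump: 7 enters row 2 and ejects 6; 6 enters row 1 and ejects 4. So w(5) = 4. P is now [[1, 6], [2, 7]].
Step i=4: Q has 4 at row 2, column 2; remove 7 from row 2 of P and reverse-bump: 7 enters row 1 and ejects 6. So w(4) = 6. P is now [[1, 7], [2]].
Step i=3: Q has 3 at row 1, column 2; remove that cell from P, ejecting 7. So w(3) = 7. P is now [[1], [2]].
Step i=2: Q has 2 at row 2, column 1; remove 2 from row 2 of P and reverse-bump: 2 enters row 1 and ejects 1. So w(2) = 1. P is now [[2]].
Step i=1: Q has 1 at row 1, column 1; remove that cell from P, ejecting 2. So w(1) = 2. P is now [].

So w = 2 1 7 6 4 5 3.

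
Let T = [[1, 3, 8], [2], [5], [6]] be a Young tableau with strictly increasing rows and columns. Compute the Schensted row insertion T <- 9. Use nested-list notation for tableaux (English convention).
[[1, 3, 8, 9], [2], [5], [6]]

9 is larger than every entry of row 1, so it is appended to row 1. The new tableau is [[1, 3, 8, 9], [2], [5], [6]].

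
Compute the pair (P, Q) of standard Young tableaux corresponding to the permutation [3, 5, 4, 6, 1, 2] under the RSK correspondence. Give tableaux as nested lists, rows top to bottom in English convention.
P = [[1, 2, 6], [3, 4], [5]], Q = [[1, 2, 4], [3, 6], [5]]

Insert each entry of the permutation into P by Schensted row insertion, recording in Q the position of each new cell.

Insert 3: appended to row 1. P = [[3]].
Insert 5: appended to row 1. P = [[3, 5]].
Insert 4: 4 bumps 5 from row 1; 5 starts row 2. P = [[3, 4], [5]].
Insert 6: appended to row 1. P = [[3, 4, 6], [5]].
Insert 1: 1 bumps 3 from row 1; 3 bumps 5 from row 2; 5 starts row 3. P = [[1, 4, 6], [3], [5]].
Insert 2: 2 bumps 4 from row 1; 4 appends to row 2. P = [[1, 2, 6], [3, 4], [5]].

So P = [[1, 2, 6], [3, 4], [5]], Q = [[1, 2, 4], [3, 6], [5]].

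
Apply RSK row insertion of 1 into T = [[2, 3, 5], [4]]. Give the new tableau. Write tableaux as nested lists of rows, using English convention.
[[1, 3, 5], [2], [4]]

In row 1, 1 replaces 2 (the leftmost entry greater than 1); 2 is bumped to row 2. In row 2, 2 replaces 4 (the leftmost entry greater than 2); 4 is bumped to row 3. 4 starts a new row 3. The new tableau is [[1, 3, 5], [2], [4]].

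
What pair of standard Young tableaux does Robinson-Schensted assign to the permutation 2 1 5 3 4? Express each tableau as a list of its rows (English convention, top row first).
P = [[1, 3, 4], [2, 5]], Q = [[1, 3, 5], [2, 4]]

Insert each entry of the permutation into P by Schensted row insertion, recording in Q the position of each new cell.

Insert 2: appended to row 1. P = [[2]].
Insert 1: 1 bumps 2 from row 1; 2 starts row 2. P = [[1], [2]].
Insert 5: appended to row 1. P = [[1, 5], [2]].
Insert 3: 3 bumps 5 from row 1; 5 appends to row 2. P = [[1, 3], [2, 5]].
Insert 4: appended to row 1. P = [[1, 3, 4], [2, 5]].

So P = [[1, 3, 4], [2, 5]], Q = [[1, 3, 5], [2, 4]].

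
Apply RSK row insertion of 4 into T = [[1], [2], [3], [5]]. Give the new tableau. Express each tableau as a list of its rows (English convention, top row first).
[[1, 4], [2], [3], [5]]

4 is larger than every entry of row 1, so it is appended to row 1. The new tableau is [[1, 4], [2], [3], [5]].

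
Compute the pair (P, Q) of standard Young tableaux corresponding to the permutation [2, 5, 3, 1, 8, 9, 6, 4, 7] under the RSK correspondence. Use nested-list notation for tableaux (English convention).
P = [[1, 3, 4, 7], [2, 6, 9], [5, 8]], Q = [[1, 2, 5, 6], [3, 7, 9], [4, 8]]

Insert each entry of the permutation into P by Schensted row insertion, recording in Q the position of each new cell.

After inserting 2: P = [[2]].
After inserting 5: P = [[2, 5]].
After inserting 3: P = [[2, 3], [5]].
After inserting 1: P = [[1, 3], [2], [5]].
After inserting 8: P = [[1, 3, 8], [2], [5]].
After inserting 9: P = [[1, 3, 8, 9], [2], [5]].
After inserting 6: P = [[1, 3, 6, 9], [2, 8], [5]].
After inserting 4: P = [[1, 3, 4, 9], [2, 6], [5, 8]].
After inserting 7: P = [[1, 3, 4, 7], [2, 6, 9], [5, 8]].

So P = [[1, 3, 4, 7], [2, 6, 9], [5, 8]], Q = [[1, 2, 5, 6], [3, 7, 9], [4, 8]].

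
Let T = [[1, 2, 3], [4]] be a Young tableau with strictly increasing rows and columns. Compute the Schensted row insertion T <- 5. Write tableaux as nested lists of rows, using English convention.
[[1, 2, 3, 5], [4]]

5 is larger than every entry of row 1, so it is appended to row 1. The new tableau is [[1, 2, 3, 5], [4]].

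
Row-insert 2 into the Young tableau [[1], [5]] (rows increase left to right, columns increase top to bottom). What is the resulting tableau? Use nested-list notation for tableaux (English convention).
[[1, 2], [5]]

2 is larger than every entry of row 1, so it is appended to row 1. The new tableau is [[1, 2], [5]].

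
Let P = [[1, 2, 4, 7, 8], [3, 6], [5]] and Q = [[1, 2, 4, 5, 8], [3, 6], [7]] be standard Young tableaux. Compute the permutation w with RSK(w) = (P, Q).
1 5 3 6 7 4 2 8

Reverse RSK: for i = n, n-1, ..., 1, locate i in Q, remove the corresponding corner cell from P, and reverse-bump its entry up through P; the value ejected from row 1 is w(i).

So w = 1 5 3 6 7 4 2 8.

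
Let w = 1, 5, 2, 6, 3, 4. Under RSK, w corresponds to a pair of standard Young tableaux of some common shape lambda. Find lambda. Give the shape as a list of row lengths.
Row-insert each entry into an empty tableau.

After inserting 1: P = [[1]].
After inserting 5: P = [[1, 5]].
After inserting 2: P = [[1, 2], [5]].
After inserting 6: P = [[1, 2, 6], [5]].
After inserting 3: P = [[1, 2, 3], [5, 6]].
After inserting 4: P = [[1, 2, 3, 4], [5, 6]].

The final insertion tableau P = [[1, 2, 3, 4], [5, 6]] has shape [4, 2].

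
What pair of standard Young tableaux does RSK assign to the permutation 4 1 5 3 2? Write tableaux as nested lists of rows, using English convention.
Insert each entry of the permutation into P by Schensted row insertion, recording in Q the position of each new cell.

After inserting 4: P = [[4]].
After inserting 1: P = [[1], [4]].
After inserting 5: P = [[1, 5], [4]].
After inserting 3: P = [[1, 3], [4, 5]].
After inserting 2: P = [[1, 2], [3, 5], [4]].

So P = [[1, 2], [3, 5], [4]], Q = [[1, 3], [2, 4], [5]].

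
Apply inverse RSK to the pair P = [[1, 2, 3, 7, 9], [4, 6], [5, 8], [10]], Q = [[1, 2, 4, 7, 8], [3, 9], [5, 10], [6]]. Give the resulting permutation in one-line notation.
Reverse the RSK construction: for i from n down to 1, find the cell of Q containing i, remove the entry at that cell from P, and reverse-bump it up through P; the value ejected from row 1 is w(i).

Step i=10: Q has 10 at row 3, column 2; remove 8 from row 3 of P and reverse-bump: 8 enters row 2 and ejects 6; 6 enters row 1 and ejects 3. So w(10) = 3. P is now [[1, 2, 6, 7, 9], [4, 8], [5], [10]].
Step i=9: Q has 9 at row 2, column 2; remove 8 from row 2 of P and reverse-bump: 8 enters row 1 and ejects 7. So w(9) = 7. P is now [[1, 2, 6, 8, 9], [4], [5], [10]].
Step i=8: Q has 8 at row 1, column 5; remove that cell from P, ejecting 9. So w(8) = 9. P is now [[1, 2, 6, 8], [4], [5], [10]].
Step i=7: Q has 7 at row 1, column 4; remove that cell from P, ejecting 8. So w(7) = 8. P is now [[1, 2, 6], [4], [5], [10]].
Step i=6: Q has 6 at row 4, column 1; remove 10 from row 4 of P and reverse-bump: 10 enters row 3 and ejects 5; 5 enters row 2 and ejects 4; 4 enters row 1 and ejects 2. So w(6) = 2. P is now [[1, 4, 6], [5], [10]].
Step i=5: Q has 5 at row 3, column 1; remove 10 from row 3 of P and reverse-bump: 10 enters row 2 and ejects 5; 5 enters row 1 and ejects 4. So w(5) = 4. P is now [[1, 5, 6], [10]].
Step i=4: Q has 4 at row 1, column 3; remove that cell from P, ejecting 6. So w(4) = 6. P is now [[1, 5], [10]].
Step i=3: Q has 3 at row 2, column 1; remove 10 from row 2 of P and reverse-bump: 10 enters row 1 and ejects 5. So w(3) = 5. P is now [[1, 10]].
Step i=2: Q has 2 at row 1, column 2; remove that cell from P, ejecting 10. So w(2) = 10. P is now [[1]].
Step i=1: Q has 1 at row 1, column 1; remove that cell from P, ejecting 1. So w(1) = 1. P is now [].

So w = 1 10 5 6 4 2 8 9 7 3.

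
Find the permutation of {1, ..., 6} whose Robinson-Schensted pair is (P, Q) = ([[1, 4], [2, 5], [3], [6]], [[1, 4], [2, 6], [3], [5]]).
Reverse RSK: for i = n, n-1, ..., 1, locate i in Q, remove the corresponding corner cell from P, and reverse-bump its entry up through P; the value ejected from row 1 is w(i).

So w = 6 3 2 5 1 4.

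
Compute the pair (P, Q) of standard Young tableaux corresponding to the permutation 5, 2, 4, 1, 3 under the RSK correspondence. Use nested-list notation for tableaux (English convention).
Insert each entry of the permutation into P by Schensted row insertion, recording in Q the position of each new cell.

After inserting 5: P = [[5]].
After inserting 2: P = [[2], [5]].
After inserting 4: P = [[2, 4], [5]].
After inserting 1: P = [[1, 4], [2], [5]].
After inserting 3: P = [[1, 3], [2, 4], [5]].

So P = [[1, 3], [2, 4], [5]], Q = [[1, 3], [2, 5], [4]].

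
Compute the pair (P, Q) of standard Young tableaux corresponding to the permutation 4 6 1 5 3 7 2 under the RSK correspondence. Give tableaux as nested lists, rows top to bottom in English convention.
P = [[1, 2, 7], [3, 5], [4], [6]], Q = [[1, 2, 6], [3, 4], [5], [7]]

Insert each entry of the permutation into P by Schensted row insertion, recording in Q the position of each new cell.

Insert 4: appended to row 1. P = [[4]], Q = [[1]].
Insert 6: appended to row 1. P = [[4, 6]], Q = [[1, 2]].
Insert 1: 1 bumps 4 from row 1; 4 starts row 2. P = [[1, 6], [4]], Q = [[1, 2], [3]].
Insert 5: 5 bumps 6 from row 1; 6 appends to row 2. P = [[1, 5], [4, 6]], Q = [[1, 2], [3, 4]].
Insert 3: 3 bumps 5 from row 1; 5 bumps 6 from row 2; 6 starts row 3. P = [[1, 3], [4, 5], [6]], Q = [[1, 2], [3, 4], [5]].
Insert 7: appended to row 1. P = [[1, 3, 7], [4, 5], [6]], Q = [[1, 2, 6], [3, 4], [5]].
Insert 2: 2 bumps 3 from row 1; 3 bumps 4 from row 2; 4 bumps 6 from row 3; 6 starts row 4. P = [[1, 2, 7], [3, 5], [4], [6]], Q = [[1, 2, 6], [3, 4], [5], [7]].

So P = [[1, 2, 7], [3, 5], [4], [6]], Q = [[1, 2, 6], [3, 4], [5], [7]].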